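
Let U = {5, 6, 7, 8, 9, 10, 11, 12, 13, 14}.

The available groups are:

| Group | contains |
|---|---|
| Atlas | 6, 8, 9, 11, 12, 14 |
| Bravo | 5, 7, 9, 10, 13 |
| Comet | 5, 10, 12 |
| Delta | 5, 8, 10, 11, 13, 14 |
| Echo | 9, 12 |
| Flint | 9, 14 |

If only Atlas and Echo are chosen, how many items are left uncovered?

4

Union of Atlas, Echo = {6, 8, 9, 11, 12, 14}.
Not covered: 5, 7, 10, 13 — 4 items.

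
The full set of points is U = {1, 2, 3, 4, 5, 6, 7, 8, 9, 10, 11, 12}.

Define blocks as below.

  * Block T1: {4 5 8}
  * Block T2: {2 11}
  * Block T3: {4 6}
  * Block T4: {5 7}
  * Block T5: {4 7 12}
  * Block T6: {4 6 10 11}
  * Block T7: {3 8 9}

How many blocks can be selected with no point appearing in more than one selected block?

4

T2, T3, T4, T7 are pairwise disjoint (T2={2,11}; T3={4,6}; T4={5,7}; T7={3,8,9}).
Every remaining block overlaps one of these, and no 5 of the listed blocks are pairwise disjoint, so 4 is the maximum.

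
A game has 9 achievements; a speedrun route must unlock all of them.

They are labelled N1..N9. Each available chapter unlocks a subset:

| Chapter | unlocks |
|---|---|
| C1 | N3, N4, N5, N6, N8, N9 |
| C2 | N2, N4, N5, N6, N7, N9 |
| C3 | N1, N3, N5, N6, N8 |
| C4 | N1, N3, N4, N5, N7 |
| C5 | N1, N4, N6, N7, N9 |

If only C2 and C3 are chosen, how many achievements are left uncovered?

Union of C2, C3 = {N1, N2, N3, N4, N5, N6, N7, N8, N9} — that's every achievement, so 0 are uncovered.

0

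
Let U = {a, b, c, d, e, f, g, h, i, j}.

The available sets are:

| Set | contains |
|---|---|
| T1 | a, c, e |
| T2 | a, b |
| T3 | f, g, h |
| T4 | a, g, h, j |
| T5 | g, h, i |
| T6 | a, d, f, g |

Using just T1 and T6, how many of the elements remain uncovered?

4

Union of T1, T6 = {a, c, d, e, f, g}.
Not covered: b, h, i, j — 4 elements.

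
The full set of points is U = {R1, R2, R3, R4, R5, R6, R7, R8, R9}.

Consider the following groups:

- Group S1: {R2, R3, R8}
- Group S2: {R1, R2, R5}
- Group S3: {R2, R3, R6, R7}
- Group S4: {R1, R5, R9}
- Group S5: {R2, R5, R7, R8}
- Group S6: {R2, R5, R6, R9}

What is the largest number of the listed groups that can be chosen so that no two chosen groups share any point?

2

S1, S4 are pairwise disjoint (S1={R2,R3,R8}; S4={R1,R5,R9}).
Every remaining group overlaps one of these, and no 3 of the listed groups are pairwise disjoint, so 2 is the maximum.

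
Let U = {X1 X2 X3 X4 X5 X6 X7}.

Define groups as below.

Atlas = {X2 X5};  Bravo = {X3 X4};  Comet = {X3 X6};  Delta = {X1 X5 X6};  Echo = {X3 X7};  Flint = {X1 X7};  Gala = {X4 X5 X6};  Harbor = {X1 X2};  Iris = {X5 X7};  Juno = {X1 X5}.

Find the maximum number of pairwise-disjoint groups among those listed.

Atlas, Comet, Flint are pairwise disjoint (Atlas={X2,X5}; Comet={X3,X6}; Flint={X1,X7}).
Every remaining group overlaps one of these, and no 4 of the listed groups are pairwise disjoint, so 3 is the maximum.

3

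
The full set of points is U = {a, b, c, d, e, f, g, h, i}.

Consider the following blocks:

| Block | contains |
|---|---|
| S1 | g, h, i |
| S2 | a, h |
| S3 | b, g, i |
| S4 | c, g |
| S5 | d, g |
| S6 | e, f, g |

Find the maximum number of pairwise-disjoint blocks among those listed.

S2, S6 are pairwise disjoint (S2={a,h}; S6={e,f,g}).
Every remaining block overlaps one of these, and no 3 of the listed blocks are pairwise disjoint, so 2 is the maximum.

2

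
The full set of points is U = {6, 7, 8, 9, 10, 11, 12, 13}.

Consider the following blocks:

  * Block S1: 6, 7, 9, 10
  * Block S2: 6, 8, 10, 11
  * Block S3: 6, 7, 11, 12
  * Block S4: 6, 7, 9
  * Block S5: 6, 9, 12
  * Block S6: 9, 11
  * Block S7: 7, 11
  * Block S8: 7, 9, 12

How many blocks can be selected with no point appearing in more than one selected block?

S2, S8 are pairwise disjoint (S2={6,8,10,11}; S8={7,9,12}).
Every remaining block overlaps one of these, and no 3 of the listed blocks are pairwise disjoint, so 2 is the maximum.

2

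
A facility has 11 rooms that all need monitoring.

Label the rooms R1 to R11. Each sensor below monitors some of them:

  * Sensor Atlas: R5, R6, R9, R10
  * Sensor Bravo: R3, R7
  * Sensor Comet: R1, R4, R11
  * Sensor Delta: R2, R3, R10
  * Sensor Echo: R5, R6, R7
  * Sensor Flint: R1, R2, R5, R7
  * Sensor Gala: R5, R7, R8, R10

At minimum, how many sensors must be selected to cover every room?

4

Take {Atlas, Comet, Delta, Gala}. Their union is {R1, R2, R3, R4, R5, R6, R7, R8, R9, R10, R11}, which is all 11 rooms.
Only Gala contains R8, so Gala is forced; the remaining 7 rooms need at least 3 more sensors (each remaining sensor adds at most 3) — so at least 4 sensors are needed, and 4 is optimal.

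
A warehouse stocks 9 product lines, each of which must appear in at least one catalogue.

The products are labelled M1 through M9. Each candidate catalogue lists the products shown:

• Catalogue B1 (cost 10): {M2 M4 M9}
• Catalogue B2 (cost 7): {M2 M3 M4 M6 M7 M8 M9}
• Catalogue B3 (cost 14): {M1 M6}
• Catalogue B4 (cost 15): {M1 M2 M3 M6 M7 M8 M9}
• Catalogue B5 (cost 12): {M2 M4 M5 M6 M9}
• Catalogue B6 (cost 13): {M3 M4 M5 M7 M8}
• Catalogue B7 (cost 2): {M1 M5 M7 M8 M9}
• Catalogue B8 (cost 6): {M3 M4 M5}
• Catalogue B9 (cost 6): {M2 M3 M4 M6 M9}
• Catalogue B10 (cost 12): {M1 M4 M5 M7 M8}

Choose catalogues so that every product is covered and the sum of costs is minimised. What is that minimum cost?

B7, B9 together cover every product (B7 ∪ B9 = {M1, M2, M3, M4, M5, M6, M7, M8, M9}); total cost 2 + 6 = 8.
No covering selection has total cost below 8.

8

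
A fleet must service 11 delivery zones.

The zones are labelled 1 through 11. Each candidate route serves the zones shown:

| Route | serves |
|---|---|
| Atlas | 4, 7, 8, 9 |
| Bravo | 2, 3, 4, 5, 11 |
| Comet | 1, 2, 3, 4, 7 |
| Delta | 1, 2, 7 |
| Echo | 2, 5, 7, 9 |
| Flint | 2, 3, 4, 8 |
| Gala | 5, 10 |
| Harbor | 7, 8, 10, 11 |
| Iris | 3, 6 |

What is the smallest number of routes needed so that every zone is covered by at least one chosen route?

Take {Comet, Echo, Harbor, Iris}. Their union is {1, 2, 3, 4, 5, 6, 7, 8, 9, 10, 11}, which is all 11 zones.
Only Iris contains 6, so Iris is forced; the remaining 9 zones need at least 3 more routes (each remaining route adds at most 4) — so at least 4 routes are needed, and 4 is optimal.

4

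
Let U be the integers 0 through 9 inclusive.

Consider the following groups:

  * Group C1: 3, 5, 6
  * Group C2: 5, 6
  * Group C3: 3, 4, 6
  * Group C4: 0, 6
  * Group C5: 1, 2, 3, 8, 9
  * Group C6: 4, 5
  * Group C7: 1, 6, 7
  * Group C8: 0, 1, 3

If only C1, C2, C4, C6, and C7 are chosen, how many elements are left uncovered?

Union of C1, C2, C4, C6, C7 = {0, 1, 3, 4, 5, 6, 7}.
Not covered: 2, 8, 9 — 3 elements.

3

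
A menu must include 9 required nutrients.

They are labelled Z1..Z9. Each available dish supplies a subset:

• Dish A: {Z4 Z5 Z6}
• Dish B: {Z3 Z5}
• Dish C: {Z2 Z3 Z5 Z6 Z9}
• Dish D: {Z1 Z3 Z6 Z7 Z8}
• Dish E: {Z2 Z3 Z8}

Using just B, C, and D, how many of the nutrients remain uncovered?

Union of B, C, D = {Z1, Z2, Z3, Z5, Z6, Z7, Z8, Z9}.
Not covered: Z4 — 1 nutrient.

1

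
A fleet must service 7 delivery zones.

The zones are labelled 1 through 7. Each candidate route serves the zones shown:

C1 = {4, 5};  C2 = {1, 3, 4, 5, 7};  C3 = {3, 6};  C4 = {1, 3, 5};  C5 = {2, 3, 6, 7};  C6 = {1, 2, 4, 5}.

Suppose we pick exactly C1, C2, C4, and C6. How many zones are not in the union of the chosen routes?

Union of C1, C2, C4, C6 = {1, 2, 3, 4, 5, 7}.
Not covered: 6 — 1 zone.

1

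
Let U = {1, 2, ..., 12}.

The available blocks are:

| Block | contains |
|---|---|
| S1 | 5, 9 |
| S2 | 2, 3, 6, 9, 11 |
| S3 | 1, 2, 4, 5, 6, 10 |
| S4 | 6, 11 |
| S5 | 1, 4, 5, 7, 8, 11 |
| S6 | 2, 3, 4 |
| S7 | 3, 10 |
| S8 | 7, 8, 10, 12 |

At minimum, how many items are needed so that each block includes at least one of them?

Take H = {4, 5, 10, 11}. Each listed block contains at least one of these, so H is a hitting set of size 4.
The blocks S1, S4, S6, S8 are pairwise disjoint, so any hitting set needs a separate item for each — at least 4. Hence 4 is optimal.

4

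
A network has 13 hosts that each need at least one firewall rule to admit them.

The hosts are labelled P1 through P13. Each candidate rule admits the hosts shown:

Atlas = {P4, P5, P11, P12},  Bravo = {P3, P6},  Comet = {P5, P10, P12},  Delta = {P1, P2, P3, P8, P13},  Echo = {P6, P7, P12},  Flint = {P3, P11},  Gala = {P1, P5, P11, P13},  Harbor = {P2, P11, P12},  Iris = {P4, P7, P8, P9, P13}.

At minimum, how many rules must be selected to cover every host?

Take {Comet, Delta, Echo, Flint, Iris}. Their union is {P1, P2, P3, P4, P5, P6, P7, P8, P9, P10, P11, P12, P13}, which is all 13 hosts.
No 4 of the 9 rules cover everything (all 126 combinations miss at least one host), so 5 is optimal.

5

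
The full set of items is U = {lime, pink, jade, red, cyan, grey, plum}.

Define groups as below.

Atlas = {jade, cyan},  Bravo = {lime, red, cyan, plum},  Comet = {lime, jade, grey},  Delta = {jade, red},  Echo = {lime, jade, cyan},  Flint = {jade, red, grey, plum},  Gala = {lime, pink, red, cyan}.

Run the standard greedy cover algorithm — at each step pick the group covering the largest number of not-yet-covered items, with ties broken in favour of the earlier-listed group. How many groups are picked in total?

3

Greedy: pick Bravo (covers 4 new) → pick Comet (covers 2 new) → pick Gala (covers 1 new). Total picks: 3.
(The true minimum cover uses only 2 groups, so greedy is not optimal here.)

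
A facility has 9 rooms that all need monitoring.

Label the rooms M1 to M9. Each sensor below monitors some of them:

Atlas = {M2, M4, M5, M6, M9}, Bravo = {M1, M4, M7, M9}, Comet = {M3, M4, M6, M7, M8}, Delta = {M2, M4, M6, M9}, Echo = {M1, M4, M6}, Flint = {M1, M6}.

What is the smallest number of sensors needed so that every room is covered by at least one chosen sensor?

3

Take {Atlas, Bravo, Comet}. Their union is {M1, M2, M3, M4, M5, M6, M7, M8, M9}, which is all 9 rooms.
Only Comet contains M3, so Comet is forced; the remaining 4 rooms need at least 2 more sensors (each remaining sensor adds at most 3) — so at least 3 sensors are needed, and 3 is optimal.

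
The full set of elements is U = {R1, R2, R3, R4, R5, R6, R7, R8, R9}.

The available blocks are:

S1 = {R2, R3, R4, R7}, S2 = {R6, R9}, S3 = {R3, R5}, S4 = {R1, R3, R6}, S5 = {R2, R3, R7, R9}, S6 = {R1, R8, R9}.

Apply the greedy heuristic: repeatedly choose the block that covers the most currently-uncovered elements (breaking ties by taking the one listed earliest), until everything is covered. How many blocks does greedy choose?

4

Greedy: pick S1 (covers 4 new) → pick S6 (covers 3 new) → pick S2 (covers 1 new) → pick S3 (covers 1 new). Total picks: 4.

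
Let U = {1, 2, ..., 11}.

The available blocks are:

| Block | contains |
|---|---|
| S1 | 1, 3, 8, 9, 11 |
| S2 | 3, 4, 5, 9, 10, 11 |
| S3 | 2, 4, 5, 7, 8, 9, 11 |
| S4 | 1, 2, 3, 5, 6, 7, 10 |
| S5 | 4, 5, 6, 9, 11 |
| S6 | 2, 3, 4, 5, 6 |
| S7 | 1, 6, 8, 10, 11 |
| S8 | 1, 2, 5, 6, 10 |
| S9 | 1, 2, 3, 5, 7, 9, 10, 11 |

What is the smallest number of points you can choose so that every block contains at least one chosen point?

The 2 points {1, 4} hit every block.
No single point lies in every block, so at least 2 are needed and 2 is optimal.

2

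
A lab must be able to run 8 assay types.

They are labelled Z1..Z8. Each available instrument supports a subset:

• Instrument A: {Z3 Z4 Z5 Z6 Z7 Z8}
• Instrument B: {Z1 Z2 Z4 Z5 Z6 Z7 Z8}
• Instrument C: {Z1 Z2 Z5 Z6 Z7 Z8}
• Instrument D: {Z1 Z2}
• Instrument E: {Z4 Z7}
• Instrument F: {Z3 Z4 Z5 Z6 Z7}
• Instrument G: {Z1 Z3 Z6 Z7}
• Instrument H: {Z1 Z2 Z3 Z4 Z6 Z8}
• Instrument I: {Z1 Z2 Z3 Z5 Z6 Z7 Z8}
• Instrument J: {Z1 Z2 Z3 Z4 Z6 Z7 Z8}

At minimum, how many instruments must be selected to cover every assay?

2

A and I together: A ∪ I = {Z1, Z2, Z3, Z4, Z5, Z6, Z7, Z8} — every assay is covered.
No single instrument has all 8 assays (the largest, B, has 7), so 2 is optimal.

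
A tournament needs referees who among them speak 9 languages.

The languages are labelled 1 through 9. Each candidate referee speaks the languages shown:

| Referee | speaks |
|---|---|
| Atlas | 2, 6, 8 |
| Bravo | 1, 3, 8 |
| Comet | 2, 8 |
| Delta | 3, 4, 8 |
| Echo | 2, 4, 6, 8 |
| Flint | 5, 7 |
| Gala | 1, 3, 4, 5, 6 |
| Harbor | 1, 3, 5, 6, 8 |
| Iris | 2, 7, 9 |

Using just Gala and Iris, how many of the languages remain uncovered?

Union of Gala, Iris = {1, 2, 3, 4, 5, 6, 7, 9}.
Not covered: 8 — 1 language.

1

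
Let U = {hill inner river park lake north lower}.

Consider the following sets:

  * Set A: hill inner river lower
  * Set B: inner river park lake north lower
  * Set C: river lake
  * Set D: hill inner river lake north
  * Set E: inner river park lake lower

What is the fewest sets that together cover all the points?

2

A and B together: A ∪ B = {hill, inner, river, park, lake, north, lower} — every point is covered.
No single set has all 7 points (the largest, B, has 6), so 2 is optimal.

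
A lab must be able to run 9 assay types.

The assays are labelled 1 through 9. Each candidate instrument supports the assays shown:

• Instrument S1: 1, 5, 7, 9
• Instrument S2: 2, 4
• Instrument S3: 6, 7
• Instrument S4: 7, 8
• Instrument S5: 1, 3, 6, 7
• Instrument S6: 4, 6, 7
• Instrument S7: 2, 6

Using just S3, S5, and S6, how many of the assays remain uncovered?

Union of S3, S5, S6 = {1, 3, 4, 6, 7}.
Not covered: 2, 5, 8, 9 — 4 assays.

4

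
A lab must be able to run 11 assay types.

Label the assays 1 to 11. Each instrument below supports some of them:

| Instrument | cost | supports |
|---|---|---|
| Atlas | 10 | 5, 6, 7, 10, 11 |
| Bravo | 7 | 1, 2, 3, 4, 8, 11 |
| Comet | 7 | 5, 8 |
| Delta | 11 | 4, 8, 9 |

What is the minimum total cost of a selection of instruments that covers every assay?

Atlas, Bravo, Delta together cover every assay (Atlas ∪ Bravo ∪ Delta = {1, 2, 3, 4, 5, 6, 7, 8, 9, 10, 11}); total cost 10 + 7 + 11 = 28.
No covering selection has total cost below 28.

28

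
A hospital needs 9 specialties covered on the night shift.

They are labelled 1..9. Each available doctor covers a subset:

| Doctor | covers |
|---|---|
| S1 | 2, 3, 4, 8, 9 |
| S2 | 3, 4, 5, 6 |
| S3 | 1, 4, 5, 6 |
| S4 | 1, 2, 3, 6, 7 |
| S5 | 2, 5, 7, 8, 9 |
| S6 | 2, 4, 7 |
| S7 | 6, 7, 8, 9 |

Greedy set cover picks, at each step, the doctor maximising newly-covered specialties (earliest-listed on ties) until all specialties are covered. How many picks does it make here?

Greedy: pick S1 (covers 5 new) → pick S3 (covers 3 new) → pick S4 (covers 1 new). Total picks: 3.

3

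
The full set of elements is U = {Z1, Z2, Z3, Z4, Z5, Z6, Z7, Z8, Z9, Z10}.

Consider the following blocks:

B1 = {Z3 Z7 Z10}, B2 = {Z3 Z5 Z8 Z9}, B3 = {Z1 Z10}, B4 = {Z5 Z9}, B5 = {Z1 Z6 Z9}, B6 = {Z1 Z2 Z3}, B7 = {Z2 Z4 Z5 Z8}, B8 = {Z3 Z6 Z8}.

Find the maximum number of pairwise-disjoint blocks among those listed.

B3, B4, B8 are pairwise disjoint (B3={Z1,Z10}; B4={Z5,Z9}; B8={Z3,Z6,Z8}).
Every remaining block overlaps one of these, and no 4 of the listed blocks are pairwise disjoint, so 3 is the maximum.

3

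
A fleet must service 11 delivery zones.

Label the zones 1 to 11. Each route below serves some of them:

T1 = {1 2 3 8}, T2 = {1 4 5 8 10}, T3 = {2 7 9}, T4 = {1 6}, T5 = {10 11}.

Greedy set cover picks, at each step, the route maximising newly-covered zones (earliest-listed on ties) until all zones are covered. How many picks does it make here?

Greedy: pick T2 (covers 5 new) → pick T3 (covers 3 new) → pick T1 (covers 1 new) → pick T4 (covers 1 new) → pick T5 (covers 1 new). Total picks: 5.

5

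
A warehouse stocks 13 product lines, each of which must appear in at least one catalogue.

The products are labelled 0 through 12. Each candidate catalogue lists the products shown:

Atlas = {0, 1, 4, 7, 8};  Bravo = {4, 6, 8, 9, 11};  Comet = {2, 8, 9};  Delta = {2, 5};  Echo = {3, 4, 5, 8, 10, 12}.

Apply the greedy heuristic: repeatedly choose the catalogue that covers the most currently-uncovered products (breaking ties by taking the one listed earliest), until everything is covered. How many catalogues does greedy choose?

4

Greedy: pick Echo (covers 6 new) → pick Atlas (covers 3 new) → pick Bravo (covers 3 new) → pick Comet (covers 1 new). Total picks: 4.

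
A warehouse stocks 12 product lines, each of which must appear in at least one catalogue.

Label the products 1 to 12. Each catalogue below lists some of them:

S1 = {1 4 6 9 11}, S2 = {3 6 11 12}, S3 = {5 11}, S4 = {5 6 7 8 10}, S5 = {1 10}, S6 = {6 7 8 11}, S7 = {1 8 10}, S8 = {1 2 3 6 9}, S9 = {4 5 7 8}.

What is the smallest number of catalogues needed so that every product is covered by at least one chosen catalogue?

S2 and S4 and S8 and S9 together: S2 ∪ S4 ∪ S8 ∪ S9 = {1, 2, 3, 4, 5, 6, 7, 8, 9, 10, 11, 12} — every product is covered.
No 3 of the 9 catalogues cover everything (all 84 combinations miss at least one product), so 4 is optimal.

4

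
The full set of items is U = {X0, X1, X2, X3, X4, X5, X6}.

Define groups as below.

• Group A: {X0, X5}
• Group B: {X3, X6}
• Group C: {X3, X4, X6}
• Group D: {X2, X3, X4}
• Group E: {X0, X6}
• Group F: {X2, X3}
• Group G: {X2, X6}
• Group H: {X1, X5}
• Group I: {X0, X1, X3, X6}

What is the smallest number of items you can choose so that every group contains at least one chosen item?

3

T = {X2, X5, X6} meets every group (each contains at least one member of T), and |T| = 3.
The groups E, F, H are pairwise disjoint, so any hitting set needs a separate item for each — at least 3. Hence 3 is optimal.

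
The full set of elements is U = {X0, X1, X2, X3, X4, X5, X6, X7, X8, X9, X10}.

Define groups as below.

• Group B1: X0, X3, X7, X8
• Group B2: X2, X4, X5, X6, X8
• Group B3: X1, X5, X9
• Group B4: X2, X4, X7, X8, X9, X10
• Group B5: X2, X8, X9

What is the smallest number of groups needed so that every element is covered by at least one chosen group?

Take {B1, B2, B3, B4}. Their union is {X0, X1, X2, X3, X4, X5, X6, X7, X8, X9, X10}, which is all 11 elements.
Only B4 contains X10, so B4 is forced; the remaining 5 elements need at least 3 more groups (each remaining group adds at most 2) — so at least 4 groups are needed, and 4 is optimal.

4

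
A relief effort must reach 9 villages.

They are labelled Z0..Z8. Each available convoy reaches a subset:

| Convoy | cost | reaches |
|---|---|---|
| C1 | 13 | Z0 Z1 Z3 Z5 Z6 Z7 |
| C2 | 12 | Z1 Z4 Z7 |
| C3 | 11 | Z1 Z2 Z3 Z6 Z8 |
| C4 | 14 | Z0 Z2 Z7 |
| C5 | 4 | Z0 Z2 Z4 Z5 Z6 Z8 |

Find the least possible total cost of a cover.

C1, C5 together cover every village (C1 ∪ C5 = {Z0, Z1, Z2, Z3, Z4, Z5, Z6, Z7, Z8}); total cost 13 + 4 = 17.
No covering selection has total cost below 17.

17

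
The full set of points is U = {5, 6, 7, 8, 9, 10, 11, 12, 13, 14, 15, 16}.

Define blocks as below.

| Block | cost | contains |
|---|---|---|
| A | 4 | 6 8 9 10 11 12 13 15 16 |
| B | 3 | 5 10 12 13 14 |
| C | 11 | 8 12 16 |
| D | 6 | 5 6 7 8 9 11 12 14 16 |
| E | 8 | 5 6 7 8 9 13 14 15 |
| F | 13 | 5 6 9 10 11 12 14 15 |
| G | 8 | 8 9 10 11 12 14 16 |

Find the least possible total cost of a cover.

10

A, D together cover every point (A ∪ D = {5, 6, 7, 8, 9, 10, 11, 12, 13, 14, 15, 16}); total cost 4 + 6 = 10.
The greedy pick A, B, D costs 13; no covering selection beats 10.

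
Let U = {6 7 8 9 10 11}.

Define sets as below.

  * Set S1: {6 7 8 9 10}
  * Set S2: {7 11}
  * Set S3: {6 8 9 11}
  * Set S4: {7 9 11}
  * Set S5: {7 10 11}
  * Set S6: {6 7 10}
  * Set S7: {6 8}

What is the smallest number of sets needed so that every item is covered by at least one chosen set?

2

S1 and S5 cover everything between them: the union {6, 7, 8, 9, 10, 11} is all of U.
No single set has all 6 items (the largest, S1, has 5), so 2 is optimal.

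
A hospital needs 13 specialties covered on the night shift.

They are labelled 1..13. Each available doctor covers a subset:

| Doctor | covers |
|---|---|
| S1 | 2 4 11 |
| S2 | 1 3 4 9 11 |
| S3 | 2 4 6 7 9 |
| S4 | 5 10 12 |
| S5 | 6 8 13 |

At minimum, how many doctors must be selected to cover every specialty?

Take {S2, S3, S4, S5}. Their union is {1, 2, 3, 4, 5, 6, 7, 8, 9, 10, 11, 12, 13}, which is all 13 specialties.
Only S2 contains 1, so S2 is forced; the remaining 8 specialties need at least 3 more doctors (each remaining doctor adds at most 3) — so at least 4 doctors are needed, and 4 is optimal.

4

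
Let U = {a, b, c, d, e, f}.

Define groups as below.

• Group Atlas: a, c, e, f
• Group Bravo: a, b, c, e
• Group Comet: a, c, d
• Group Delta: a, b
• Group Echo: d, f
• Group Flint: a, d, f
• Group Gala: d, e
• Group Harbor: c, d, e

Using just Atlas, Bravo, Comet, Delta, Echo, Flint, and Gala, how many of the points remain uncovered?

0

Union of Atlas, Bravo, Comet, Delta, Echo, Flint, Gala = {a, b, c, d, e, f} — that's every point, so 0 are uncovered.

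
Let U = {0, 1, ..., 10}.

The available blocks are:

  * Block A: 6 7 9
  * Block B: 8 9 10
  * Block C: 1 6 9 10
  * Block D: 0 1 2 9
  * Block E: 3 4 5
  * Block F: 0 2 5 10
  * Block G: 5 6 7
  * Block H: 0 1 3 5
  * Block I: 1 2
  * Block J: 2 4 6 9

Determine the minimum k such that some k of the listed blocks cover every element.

A, B, H, and J cover everything between them: the union {0, 1, 2, 3, 4, 5, 6, 7, 8, 9, 10} is all of U.
No 3 of the 10 blocks cover everything (all 120 combinations miss at least one element), so 4 is optimal.

4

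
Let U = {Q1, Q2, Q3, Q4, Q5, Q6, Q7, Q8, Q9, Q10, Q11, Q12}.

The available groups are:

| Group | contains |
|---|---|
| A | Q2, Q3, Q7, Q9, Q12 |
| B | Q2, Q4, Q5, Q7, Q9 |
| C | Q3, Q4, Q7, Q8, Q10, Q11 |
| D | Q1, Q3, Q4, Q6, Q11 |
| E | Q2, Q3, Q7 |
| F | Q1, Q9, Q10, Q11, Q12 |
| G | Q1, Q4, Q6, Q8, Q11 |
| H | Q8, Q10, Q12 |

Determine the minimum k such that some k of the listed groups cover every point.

B and D and H together: B ∪ D ∪ H = {Q1, Q2, Q3, Q4, Q5, Q6, Q7, Q8, Q9, Q10, Q11, Q12} — every point is covered.
Only B contains Q5, so B is forced; the remaining 7 points need at least 2 more groups (each remaining group adds at most 4) — so at least 3 groups are needed, and 3 is optimal.

3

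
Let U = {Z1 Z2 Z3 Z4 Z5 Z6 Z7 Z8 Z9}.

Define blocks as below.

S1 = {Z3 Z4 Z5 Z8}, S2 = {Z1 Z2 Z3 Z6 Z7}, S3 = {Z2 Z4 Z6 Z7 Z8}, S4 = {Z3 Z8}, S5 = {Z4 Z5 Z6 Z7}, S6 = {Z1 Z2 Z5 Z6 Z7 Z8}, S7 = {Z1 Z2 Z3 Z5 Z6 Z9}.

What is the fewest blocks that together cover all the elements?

Take {S3, S7}. Their union is {Z1, Z2, Z3, Z4, Z5, Z6, Z7, Z8, Z9}, which is all 9 elements.
No single block has all 9 elements (the largest, S6, has 6), so 2 is optimal.

2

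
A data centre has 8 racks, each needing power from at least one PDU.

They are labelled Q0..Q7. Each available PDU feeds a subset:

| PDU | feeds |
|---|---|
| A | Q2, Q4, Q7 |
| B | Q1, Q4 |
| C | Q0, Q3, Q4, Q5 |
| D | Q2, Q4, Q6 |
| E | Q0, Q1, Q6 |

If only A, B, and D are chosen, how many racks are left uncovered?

3

Union of A, B, D = {Q1, Q2, Q4, Q6, Q7}.
Not covered: Q0, Q3, Q5 — 3 racks.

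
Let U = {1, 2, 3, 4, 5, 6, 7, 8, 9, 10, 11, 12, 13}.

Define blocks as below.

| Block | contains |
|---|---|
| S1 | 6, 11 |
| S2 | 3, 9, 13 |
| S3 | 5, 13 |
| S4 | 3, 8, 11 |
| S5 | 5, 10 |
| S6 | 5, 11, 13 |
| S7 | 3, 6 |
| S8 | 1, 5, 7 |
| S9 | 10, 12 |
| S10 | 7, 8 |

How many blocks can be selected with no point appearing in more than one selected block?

S3, S7, S9, S10 are pairwise disjoint (S3={5,13}; S7={3,6}; S9={10,12}; S10={7,8}).
Every remaining block overlaps one of these, and no 5 of the listed blocks are pairwise disjoint, so 4 is the maximum.

4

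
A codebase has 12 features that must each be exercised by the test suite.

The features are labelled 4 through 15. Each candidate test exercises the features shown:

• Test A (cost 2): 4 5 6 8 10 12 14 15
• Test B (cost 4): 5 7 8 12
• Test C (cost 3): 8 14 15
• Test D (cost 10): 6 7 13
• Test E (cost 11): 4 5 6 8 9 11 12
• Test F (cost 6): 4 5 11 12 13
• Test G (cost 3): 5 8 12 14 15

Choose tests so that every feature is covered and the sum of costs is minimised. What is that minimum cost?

23

A, D, E together cover every feature (A ∪ D ∪ E = {4, 5, 6, 7, 8, 9, 10, 11, 12, 13, 14, 15}); total cost 2 + 10 + 11 = 23.
No covering selection has total cost below 23.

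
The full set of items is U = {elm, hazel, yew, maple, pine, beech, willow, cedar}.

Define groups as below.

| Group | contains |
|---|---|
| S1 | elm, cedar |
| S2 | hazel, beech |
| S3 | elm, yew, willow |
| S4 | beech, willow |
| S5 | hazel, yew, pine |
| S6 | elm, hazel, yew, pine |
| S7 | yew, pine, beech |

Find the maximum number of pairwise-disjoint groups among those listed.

S1, S4, S5 are pairwise disjoint (S1={elm,cedar}; S4={beech,willow}; S5={hazel,yew,pine}).
Every remaining group overlaps one of these, and no 4 of the listed groups are pairwise disjoint, so 3 is the maximum.

3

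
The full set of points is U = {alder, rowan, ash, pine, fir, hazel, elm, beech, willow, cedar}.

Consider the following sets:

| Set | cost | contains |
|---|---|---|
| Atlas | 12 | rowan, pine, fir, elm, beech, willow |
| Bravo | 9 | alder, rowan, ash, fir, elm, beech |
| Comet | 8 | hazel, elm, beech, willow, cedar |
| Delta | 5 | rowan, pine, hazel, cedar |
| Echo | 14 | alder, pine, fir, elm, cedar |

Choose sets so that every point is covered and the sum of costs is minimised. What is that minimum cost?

Bravo, Comet, Delta together cover every point (Bravo ∪ Comet ∪ Delta = {alder, rowan, ash, pine, fir, hazel, elm, beech, willow, cedar}); total cost 9 + 8 + 5 = 22.
No covering selection has total cost below 22.

22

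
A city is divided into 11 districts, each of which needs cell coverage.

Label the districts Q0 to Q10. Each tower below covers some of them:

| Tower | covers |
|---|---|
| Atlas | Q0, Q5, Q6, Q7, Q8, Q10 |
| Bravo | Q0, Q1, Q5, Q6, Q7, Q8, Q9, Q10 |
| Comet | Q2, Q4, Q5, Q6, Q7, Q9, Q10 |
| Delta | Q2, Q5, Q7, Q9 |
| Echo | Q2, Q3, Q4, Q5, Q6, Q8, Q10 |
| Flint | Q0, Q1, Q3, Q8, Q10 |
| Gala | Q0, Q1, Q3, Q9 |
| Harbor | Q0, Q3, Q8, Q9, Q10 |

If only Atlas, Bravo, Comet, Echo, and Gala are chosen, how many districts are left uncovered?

Union of Atlas, Bravo, Comet, Echo, Gala = {Q0, Q1, Q2, Q3, Q4, Q5, Q6, Q7, Q8, Q9, Q10} — that's every district, so 0 are uncovered.

0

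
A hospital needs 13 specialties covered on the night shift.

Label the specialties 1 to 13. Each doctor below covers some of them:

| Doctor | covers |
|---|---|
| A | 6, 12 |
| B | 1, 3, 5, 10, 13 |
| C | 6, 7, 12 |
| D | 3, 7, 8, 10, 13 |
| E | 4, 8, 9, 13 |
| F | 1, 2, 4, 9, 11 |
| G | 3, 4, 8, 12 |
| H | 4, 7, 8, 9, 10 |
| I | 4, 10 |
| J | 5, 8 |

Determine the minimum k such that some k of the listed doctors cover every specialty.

Take {A, B, F, H}. Their union is {1, 2, 3, 4, 5, 6, 7, 8, 9, 10, 11, 12, 13}, which is all 13 specialties.
No 3 of the 10 doctors cover everything (all 120 combinations miss at least one specialty), so 4 is optimal.

4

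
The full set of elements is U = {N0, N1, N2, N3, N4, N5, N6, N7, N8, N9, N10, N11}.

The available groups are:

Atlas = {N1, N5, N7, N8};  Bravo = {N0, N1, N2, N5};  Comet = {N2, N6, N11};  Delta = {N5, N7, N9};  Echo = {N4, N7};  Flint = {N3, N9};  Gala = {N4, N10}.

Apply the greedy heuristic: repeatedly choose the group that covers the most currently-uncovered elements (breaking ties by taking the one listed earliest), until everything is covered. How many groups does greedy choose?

Greedy: pick Atlas (covers 4 new) → pick Comet (covers 3 new) → pick Flint (covers 2 new) → pick Gala (covers 2 new) → pick Bravo (covers 1 new). Total picks: 5.

5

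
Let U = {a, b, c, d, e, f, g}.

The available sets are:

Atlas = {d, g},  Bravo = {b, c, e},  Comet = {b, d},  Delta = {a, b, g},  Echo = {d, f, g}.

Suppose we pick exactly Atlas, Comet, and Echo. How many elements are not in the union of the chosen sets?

Union of Atlas, Comet, Echo = {b, d, f, g}.
Not covered: a, c, e — 3 elements.

3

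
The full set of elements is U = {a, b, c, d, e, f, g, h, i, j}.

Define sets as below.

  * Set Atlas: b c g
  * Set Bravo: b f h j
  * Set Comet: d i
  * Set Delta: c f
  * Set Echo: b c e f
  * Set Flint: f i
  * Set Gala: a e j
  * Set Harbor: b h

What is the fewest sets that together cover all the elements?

Take {Atlas, Bravo, Comet, Gala}. Their union is {a, b, c, d, e, f, g, h, i, j}, which is all 10 elements.
Only Gala contains a, so Gala is forced; the remaining 7 elements need at least 3 more sets (each remaining set adds at most 3) — so at least 4 sets are needed, and 4 is optimal.

4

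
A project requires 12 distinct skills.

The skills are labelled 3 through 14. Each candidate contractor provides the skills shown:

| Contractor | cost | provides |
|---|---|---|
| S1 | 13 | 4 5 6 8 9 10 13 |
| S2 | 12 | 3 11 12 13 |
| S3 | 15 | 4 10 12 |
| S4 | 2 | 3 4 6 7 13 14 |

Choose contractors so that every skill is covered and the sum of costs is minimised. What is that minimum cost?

S1, S2, S4 together cover every skill (S1 ∪ S2 ∪ S4 = {3, 4, 5, 6, 7, 8, 9, 10, 11, 12, 13, 14}); total cost 13 + 12 + 2 = 27.
No covering selection has total cost below 27.

27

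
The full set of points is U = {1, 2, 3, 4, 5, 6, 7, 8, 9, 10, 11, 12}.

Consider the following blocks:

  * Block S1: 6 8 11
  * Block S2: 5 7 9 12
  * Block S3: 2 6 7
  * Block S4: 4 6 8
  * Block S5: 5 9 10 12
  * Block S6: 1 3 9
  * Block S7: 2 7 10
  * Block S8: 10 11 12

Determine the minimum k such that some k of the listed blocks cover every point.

5

S3, S4, S5, S6, and S8 cover everything between them: the union {1, 2, 3, 4, 5, 6, 7, 8, 9, 10, 11, 12} is all of U.
No 4 of the 8 blocks cover everything (all 70 combinations miss at least one point), so 5 is optimal.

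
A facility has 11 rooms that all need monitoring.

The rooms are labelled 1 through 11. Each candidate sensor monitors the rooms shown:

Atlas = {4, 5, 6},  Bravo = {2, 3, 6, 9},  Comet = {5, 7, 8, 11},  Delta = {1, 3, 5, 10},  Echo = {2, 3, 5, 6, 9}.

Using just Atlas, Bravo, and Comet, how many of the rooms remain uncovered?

Union of Atlas, Bravo, Comet = {2, 3, 4, 5, 6, 7, 8, 9, 11}.
Not covered: 1, 10 — 2 rooms.

2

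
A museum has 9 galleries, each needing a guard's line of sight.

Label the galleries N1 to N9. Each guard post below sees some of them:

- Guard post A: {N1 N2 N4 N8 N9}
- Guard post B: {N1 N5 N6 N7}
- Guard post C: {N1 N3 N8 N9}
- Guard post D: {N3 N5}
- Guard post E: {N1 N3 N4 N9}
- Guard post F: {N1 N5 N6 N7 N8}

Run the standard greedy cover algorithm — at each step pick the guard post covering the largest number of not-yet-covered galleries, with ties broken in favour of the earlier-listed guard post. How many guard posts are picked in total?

3

Greedy: pick A (covers 5 new) → pick B (covers 3 new) → pick C (covers 1 new). Total picks: 3.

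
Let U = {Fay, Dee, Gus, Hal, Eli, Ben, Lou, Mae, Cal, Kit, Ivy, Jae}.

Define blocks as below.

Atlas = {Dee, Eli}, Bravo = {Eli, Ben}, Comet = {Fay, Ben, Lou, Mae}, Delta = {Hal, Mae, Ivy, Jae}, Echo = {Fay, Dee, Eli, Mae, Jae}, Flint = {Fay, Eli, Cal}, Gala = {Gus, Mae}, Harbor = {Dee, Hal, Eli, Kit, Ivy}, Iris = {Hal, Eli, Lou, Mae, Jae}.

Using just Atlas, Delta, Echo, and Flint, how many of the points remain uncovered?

Union of Atlas, Delta, Echo, Flint = {Fay, Dee, Hal, Eli, Mae, Cal, Ivy, Jae}.
Not covered: Gus, Ben, Lou, Kit — 4 points.

4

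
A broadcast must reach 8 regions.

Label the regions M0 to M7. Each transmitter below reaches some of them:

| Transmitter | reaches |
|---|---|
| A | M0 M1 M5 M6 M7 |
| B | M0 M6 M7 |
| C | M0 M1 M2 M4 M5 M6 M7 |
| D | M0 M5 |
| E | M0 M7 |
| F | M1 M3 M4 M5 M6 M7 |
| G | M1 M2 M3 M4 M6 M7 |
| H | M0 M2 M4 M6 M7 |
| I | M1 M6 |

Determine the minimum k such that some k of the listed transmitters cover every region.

2

F and H together: F ∪ H = {M0, M1, M2, M3, M4, M5, M6, M7} — every region is covered.
No single transmitter has all 8 regions (the largest, C, has 7), so 2 is optimal.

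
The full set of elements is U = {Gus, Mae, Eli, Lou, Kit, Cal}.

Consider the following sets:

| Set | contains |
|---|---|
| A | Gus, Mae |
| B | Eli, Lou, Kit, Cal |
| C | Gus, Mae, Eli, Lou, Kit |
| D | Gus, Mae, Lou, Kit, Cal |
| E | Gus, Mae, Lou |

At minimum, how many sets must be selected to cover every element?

2

A and B together: A ∪ B = {Gus, Mae, Eli, Lou, Kit, Cal} — every element is covered.
No single set has all 6 elements (the largest, C, has 5), so 2 is optimal.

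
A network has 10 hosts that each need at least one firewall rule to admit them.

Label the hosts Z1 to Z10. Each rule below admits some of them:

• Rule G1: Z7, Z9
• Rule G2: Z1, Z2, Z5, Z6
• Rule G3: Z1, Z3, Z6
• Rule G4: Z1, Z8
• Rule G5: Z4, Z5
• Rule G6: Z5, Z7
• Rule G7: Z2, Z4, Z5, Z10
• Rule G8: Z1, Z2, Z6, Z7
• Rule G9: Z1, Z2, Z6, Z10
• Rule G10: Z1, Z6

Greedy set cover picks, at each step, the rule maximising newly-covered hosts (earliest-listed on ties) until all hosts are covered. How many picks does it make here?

Greedy: pick G2 (covers 4 new) → pick G1 (covers 2 new) → pick G7 (covers 2 new) → pick G3 (covers 1 new) → pick G4 (covers 1 new). Total picks: 5.
(The true minimum cover uses only 4 rules, so greedy is not optimal here.)

5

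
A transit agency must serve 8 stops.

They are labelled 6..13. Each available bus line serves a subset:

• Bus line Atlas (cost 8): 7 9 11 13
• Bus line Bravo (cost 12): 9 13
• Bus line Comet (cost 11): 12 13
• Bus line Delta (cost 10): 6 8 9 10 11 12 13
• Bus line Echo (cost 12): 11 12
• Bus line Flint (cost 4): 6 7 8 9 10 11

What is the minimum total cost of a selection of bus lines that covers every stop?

14

Delta, Flint together cover every stop (Delta ∪ Flint = {6, 7, 8, 9, 10, 11, 12, 13}); total cost 10 + 4 = 14.
No covering selection has total cost below 14.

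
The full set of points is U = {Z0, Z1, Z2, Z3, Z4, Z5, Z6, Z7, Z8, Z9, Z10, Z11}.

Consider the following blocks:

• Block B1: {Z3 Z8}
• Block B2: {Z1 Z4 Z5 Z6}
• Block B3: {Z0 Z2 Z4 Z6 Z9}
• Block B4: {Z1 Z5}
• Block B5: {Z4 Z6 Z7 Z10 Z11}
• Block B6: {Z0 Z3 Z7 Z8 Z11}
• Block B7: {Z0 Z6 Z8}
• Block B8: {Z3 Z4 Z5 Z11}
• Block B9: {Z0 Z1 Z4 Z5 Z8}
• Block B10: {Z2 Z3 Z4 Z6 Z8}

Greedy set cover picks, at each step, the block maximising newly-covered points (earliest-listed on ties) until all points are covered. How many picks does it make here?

4

Greedy: pick B3 (covers 5 new) → pick B6 (covers 4 new) → pick B2 (covers 2 new) → pick B5 (covers 1 new). Total picks: 4.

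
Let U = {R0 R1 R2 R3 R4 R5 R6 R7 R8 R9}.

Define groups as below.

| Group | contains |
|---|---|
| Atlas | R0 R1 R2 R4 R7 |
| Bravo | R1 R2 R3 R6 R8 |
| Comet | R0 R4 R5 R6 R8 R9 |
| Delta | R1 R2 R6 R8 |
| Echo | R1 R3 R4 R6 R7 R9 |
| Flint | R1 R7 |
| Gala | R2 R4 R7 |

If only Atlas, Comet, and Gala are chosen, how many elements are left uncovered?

1

Union of Atlas, Comet, Gala = {R0, R1, R2, R4, R5, R6, R7, R8, R9}.
Not covered: R3 — 1 element.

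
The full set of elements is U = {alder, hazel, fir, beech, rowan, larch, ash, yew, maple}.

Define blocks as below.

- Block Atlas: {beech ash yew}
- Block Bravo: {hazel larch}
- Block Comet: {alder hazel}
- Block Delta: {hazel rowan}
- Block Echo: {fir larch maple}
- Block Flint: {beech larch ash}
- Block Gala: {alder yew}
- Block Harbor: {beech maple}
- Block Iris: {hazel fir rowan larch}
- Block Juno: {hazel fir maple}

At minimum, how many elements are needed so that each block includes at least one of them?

H = {alder, hazel, fir, beech} meets every block (each contains at least one member of H), and |H| = 4.
No choice of 3 elements meets every block, so 4 is the minimum.

4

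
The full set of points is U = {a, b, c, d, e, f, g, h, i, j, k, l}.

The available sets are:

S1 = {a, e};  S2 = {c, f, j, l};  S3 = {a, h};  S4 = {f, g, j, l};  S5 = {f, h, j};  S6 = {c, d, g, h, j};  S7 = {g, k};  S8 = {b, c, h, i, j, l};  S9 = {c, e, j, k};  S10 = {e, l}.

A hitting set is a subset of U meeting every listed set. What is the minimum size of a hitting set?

The 4 points {e, h, j, k} hit every set.
No choice of 3 points meets every set, so 4 is the minimum.

4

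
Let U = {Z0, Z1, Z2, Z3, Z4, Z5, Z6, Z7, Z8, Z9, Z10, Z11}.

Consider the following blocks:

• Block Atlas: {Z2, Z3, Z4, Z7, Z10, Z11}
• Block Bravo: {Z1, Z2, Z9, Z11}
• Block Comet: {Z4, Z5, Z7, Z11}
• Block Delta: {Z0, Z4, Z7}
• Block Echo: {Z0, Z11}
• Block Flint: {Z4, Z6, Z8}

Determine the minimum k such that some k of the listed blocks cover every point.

5

Atlas and Bravo and Comet and Echo and Flint together: Atlas ∪ Bravo ∪ Comet ∪ Echo ∪ Flint = {Z0, Z1, Z2, Z3, Z4, Z5, Z6, Z7, Z8, Z9, Z10, Z11} — every point is covered.
No 4 of the 6 blocks cover everything (all 15 combinations miss at least one point), so 5 is optimal.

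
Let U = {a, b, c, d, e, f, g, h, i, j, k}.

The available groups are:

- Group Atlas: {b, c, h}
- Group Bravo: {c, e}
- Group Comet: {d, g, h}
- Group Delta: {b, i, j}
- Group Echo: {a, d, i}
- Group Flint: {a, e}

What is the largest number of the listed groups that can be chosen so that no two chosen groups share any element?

Bravo, Comet, Delta are pairwise disjoint (Bravo={c,e}; Comet={d,g,h}; Delta={b,i,j}).
Every remaining group overlaps one of these, and no 4 of the listed groups are pairwise disjoint, so 3 is the maximum.

3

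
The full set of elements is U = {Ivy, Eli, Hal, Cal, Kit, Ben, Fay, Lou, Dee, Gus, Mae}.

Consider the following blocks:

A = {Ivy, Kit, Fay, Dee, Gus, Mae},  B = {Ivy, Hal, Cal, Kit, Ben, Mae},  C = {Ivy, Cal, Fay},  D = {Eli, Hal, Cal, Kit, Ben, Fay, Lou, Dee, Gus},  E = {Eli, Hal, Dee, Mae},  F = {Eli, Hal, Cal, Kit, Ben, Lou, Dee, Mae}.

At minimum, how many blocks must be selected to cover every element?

2

A and D together: A ∪ D = {Ivy, Eli, Hal, Cal, Kit, Ben, Fay, Lou, Dee, Gus, Mae} — every element is covered.
No single block has all 11 elements (the largest, D, has 9), so 2 is optimal.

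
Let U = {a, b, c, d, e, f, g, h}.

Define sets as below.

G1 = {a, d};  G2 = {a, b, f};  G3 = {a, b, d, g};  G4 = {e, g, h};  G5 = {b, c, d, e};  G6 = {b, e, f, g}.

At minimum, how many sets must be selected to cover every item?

G2, G4, and G5 cover everything between them: the union {a, b, c, d, e, f, g, h} is all of U.
Only G5 contains c, so G5 is forced; the remaining 4 items need at least 2 more sets (each remaining set adds at most 2) — so at least 3 sets are needed, and 3 is optimal.

3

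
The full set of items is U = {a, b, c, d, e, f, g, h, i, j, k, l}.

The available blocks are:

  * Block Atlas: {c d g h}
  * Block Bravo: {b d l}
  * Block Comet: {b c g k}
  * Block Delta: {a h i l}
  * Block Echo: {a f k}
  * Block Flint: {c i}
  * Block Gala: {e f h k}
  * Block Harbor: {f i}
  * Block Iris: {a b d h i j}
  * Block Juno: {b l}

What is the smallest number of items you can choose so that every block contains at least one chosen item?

4

T = {b, f, h, i} meets every block (each contains at least one member of T), and |T| = 4.
No choice of 3 items meets every block, so 4 is the minimum.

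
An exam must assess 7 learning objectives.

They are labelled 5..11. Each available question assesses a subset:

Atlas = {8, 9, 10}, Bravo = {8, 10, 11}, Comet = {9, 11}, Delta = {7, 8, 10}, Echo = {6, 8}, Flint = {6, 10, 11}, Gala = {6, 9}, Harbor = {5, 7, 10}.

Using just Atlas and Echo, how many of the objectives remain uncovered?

Union of Atlas, Echo = {6, 8, 9, 10}.
Not covered: 5, 7, 11 — 3 objectives.

3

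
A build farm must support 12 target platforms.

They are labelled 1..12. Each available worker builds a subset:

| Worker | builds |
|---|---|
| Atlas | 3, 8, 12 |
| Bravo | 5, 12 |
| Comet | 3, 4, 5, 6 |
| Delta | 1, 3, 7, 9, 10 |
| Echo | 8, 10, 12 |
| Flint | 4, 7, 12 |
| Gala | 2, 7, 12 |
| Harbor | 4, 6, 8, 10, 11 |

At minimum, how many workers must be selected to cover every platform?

4

Bravo and Delta and Gala and Harbor together: Bravo ∪ Delta ∪ Gala ∪ Harbor = {1, 2, 3, 4, 5, 6, 7, 8, 9, 10, 11, 12} — every platform is covered.
No 3 of the 8 workers cover everything (all 56 combinations miss at least one platform), so 4 is optimal.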